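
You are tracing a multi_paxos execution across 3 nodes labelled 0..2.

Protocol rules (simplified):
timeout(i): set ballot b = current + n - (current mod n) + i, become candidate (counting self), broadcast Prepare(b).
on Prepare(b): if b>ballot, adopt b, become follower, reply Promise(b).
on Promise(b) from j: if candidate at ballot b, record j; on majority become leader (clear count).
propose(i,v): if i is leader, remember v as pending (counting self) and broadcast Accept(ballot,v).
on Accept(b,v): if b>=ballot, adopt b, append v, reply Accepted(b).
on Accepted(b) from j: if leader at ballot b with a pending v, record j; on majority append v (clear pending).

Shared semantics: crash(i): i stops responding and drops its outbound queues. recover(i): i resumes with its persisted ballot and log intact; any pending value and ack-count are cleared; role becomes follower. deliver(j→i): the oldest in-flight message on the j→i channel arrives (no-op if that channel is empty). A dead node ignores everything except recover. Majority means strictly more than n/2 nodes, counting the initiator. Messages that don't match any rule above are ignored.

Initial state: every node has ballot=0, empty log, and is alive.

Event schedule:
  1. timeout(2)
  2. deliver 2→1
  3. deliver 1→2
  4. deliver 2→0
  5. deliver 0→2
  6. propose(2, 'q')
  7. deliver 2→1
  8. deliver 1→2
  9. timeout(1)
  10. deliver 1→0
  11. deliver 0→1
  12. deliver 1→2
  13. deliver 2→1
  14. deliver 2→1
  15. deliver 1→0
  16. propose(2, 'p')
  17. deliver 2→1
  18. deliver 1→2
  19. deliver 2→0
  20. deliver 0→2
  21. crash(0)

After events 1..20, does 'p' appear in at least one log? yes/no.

e1 timeout(2): 2[cand,b=5,-]
e2 deliver 2→1: 1[foll,b=5,-]
e3 deliver 1→2: 2[lead,b=5,-]
e4 deliver 2→0: 0[foll,b=5,-]
e5 deliver 0→2: ·
e6 propose(2,'q'): ·
e7 deliver 2→1: 1[foll,b=5,q]
e8 deliver 1→2: 2[lead,b=5,q]
e9 timeout(1): 1[cand,b=7,q]
e10 deliver 1→0: 0[foll,b=7,-]
e11 deliver 0→1: 1[lead,b=7,q]
e12 deliver 1→2: 2[foll,b=7,q]
e13 deliver 2→1: ·
e14 deliver 2→1: ·
e15 deliver 1→0: ·
e16 propose(2,'p'): ·
e17 deliver 2→1: ·
e18 deliver 1→2: ·
e19 deliver 2→0: ·
e20 deliver 0→2: ·

no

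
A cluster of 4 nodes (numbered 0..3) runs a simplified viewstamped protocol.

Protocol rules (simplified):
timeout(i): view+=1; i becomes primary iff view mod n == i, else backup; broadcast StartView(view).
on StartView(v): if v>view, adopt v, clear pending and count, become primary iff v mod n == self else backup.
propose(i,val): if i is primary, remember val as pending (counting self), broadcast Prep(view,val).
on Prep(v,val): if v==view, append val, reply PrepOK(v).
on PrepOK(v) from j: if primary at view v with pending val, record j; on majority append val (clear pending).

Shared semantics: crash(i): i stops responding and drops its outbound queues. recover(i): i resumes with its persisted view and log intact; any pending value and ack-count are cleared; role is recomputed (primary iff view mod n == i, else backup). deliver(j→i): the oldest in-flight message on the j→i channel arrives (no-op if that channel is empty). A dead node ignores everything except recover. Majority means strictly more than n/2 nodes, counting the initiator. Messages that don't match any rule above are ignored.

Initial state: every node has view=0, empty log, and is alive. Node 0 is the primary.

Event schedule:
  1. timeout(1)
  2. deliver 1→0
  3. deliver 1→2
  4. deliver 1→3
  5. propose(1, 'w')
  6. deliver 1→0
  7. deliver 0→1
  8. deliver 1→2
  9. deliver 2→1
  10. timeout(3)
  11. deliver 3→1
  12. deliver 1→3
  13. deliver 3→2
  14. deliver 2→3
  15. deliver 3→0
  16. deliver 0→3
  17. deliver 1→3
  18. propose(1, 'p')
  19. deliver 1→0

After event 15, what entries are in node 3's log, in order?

empty

1. timeout(1):  <1:prim v1 ->
2. deliver 1→0:  <0:back v1 ->
3. deliver 1→2:  <2:back v1 ->
4. deliver 1→3:  <3:back v1 ->
5. propose(1,'w'):  nop
6. deliver 1→0:  <0:back v1 w>
7. deliver 0→1:  nop
8. deliver 1→2:  <2:back v1 w>
9. deliver 2→1:  <1:prim v1 w>
10. timeout(3):  <3:back v2 ->
11. deliver 3→1:  <1:back v2 w>
12. deliver 1→3:  nop
13. deliver 3→2:  <2:prim v2 w>
14. deliver 2→3:  nop
15. deliver 3→0:  <0:back v2 w>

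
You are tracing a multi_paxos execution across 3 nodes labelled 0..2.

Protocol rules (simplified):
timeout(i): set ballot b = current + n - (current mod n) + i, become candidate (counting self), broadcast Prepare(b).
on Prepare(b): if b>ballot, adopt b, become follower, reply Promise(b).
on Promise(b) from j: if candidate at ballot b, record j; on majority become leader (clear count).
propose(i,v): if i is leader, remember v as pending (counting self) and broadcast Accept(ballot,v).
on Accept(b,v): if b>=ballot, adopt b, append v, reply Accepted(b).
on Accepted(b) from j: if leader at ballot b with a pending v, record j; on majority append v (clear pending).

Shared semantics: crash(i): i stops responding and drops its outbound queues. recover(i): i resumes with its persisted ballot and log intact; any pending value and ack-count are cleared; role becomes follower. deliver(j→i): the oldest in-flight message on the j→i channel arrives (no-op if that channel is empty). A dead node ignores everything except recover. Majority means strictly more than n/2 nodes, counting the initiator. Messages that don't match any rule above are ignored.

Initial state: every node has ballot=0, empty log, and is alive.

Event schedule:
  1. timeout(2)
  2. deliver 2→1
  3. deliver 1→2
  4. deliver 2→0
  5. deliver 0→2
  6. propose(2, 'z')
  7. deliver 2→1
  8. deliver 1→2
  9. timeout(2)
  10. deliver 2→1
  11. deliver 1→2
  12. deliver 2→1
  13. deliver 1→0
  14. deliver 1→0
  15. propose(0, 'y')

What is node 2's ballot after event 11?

8

[1] timeout(2) → N2(cand b5 [-])
[2] deliver 2→1 → N1(foll b5 [-])
[3] deliver 1→2 → N2(lead b5 [-])
[4] deliver 2→0 → N0(foll b5 [-])
[5] deliver 0→2 → ∅
[6] propose(2,'z') → ∅
[7] deliver 2→1 → N1(foll b5 [z])
[8] deliver 1→2 → N2(lead b5 [z])
[9] timeout(2) → N2(cand b8 [z])
[10] deliver 2→1 → N1(foll b8 [z])
[11] deliver 1→2 → N2(lead b8 [z])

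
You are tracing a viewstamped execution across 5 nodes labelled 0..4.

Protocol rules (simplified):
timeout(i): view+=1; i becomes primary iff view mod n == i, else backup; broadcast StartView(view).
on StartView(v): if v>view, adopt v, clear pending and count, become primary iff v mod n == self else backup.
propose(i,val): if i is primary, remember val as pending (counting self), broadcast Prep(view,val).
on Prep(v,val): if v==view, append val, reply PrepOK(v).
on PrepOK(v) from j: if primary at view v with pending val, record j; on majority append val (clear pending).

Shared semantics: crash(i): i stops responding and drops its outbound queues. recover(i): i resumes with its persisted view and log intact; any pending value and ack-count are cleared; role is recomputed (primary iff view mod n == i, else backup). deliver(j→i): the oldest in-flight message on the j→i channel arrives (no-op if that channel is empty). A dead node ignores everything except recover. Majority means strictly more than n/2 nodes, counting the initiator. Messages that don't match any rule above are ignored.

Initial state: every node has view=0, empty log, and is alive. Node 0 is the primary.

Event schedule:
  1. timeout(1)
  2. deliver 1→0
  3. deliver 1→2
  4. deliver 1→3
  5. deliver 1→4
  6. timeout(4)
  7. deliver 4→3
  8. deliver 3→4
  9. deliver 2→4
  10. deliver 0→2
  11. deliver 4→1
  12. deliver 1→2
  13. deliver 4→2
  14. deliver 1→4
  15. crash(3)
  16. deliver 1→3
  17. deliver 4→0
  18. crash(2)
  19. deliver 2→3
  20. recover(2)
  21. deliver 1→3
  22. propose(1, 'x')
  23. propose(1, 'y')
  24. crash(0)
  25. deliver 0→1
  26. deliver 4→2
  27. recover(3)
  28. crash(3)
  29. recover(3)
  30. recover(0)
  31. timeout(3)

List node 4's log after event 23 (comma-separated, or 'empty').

empty

after 1 — timeout(1): n1:prim/v1/[-]
after 2 — deliver 1→0: n0:back/v1/[-]
after 3 — deliver 1→2: n2:back/v1/[-]
after 4 — deliver 1→3: n3:back/v1/[-]
after 5 — deliver 1→4: n4:back/v1/[-]
after 6 — timeout(4): n4:back/v2/[-]
after 7 — deliver 4→3: n3:back/v2/[-]
after 8 — deliver 3→4: ·
after 9 — deliver 2→4: ·
after 10 — deliver 0→2: ·
after 11 — deliver 4→1: n1:back/v2/[-]
after 12 — deliver 1→2: ·
after 13 — deliver 4→2: n2:prim/v2/[-]
after 14 — deliver 1→4: ·
after 15 — crash(3): n3:✗back/v2/[-]
after 16 — deliver 1→3: ·
after 17 — deliver 4→0: n0:back/v2/[-]
after 18 — crash(2): n2:✗prim/v2/[-]
after 19 — deliver 2→3: ·
after 20 — recover(2): n2:prim/v2/[-]
after 21 — deliver 1→3: ·
after 22 — propose(1,'x'): ·
after 23 — propose(1,'y'): ·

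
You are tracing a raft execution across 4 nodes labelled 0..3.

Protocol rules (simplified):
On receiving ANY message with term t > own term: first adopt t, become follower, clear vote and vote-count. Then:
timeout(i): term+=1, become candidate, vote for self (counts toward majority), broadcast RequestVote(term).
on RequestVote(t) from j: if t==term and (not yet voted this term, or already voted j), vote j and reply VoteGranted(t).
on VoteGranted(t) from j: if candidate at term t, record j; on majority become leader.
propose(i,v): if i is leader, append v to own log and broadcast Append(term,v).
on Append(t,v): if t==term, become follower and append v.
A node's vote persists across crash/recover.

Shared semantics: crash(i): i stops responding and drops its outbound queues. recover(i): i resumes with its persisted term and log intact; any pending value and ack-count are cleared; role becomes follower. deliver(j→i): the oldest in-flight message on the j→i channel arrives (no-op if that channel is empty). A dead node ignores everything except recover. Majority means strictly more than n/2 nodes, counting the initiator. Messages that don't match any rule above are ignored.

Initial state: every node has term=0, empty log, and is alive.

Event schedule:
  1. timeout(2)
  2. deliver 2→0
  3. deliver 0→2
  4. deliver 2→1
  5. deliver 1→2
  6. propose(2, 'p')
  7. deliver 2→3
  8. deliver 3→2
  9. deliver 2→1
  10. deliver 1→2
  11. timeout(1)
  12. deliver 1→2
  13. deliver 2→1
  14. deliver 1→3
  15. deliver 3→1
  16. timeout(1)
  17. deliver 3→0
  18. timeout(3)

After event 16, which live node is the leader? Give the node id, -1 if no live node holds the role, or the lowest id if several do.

step 1 timeout(2): 2={cand,t=1,log=-}
step 2 deliver 2→0: 0={foll,t=1,log=-}
step 3 deliver 0→2: —
step 4 deliver 2→1: 1={foll,t=1,log=-}
step 5 deliver 1→2: 2={lead,t=1,log=-}
step 6 propose(2,'p'): 2={lead,t=1,log=p}
step 7 deliver 2→3: 3={foll,t=1,log=-}
step 8 deliver 3→2: —
step 9 deliver 2→1: 1={foll,t=1,log=p}
step 10 deliver 1→2: —
step 11 timeout(1): 1={cand,t=2,log=p}
step 12 deliver 1→2: 2={foll,t=2,log=p}
step 13 deliver 2→1: —
step 14 deliver 1→3: 3={foll,t=2,log=-}
step 15 deliver 3→1: 1={lead,t=2,log=p}
step 16 timeout(1): 1={cand,t=3,log=p}

-1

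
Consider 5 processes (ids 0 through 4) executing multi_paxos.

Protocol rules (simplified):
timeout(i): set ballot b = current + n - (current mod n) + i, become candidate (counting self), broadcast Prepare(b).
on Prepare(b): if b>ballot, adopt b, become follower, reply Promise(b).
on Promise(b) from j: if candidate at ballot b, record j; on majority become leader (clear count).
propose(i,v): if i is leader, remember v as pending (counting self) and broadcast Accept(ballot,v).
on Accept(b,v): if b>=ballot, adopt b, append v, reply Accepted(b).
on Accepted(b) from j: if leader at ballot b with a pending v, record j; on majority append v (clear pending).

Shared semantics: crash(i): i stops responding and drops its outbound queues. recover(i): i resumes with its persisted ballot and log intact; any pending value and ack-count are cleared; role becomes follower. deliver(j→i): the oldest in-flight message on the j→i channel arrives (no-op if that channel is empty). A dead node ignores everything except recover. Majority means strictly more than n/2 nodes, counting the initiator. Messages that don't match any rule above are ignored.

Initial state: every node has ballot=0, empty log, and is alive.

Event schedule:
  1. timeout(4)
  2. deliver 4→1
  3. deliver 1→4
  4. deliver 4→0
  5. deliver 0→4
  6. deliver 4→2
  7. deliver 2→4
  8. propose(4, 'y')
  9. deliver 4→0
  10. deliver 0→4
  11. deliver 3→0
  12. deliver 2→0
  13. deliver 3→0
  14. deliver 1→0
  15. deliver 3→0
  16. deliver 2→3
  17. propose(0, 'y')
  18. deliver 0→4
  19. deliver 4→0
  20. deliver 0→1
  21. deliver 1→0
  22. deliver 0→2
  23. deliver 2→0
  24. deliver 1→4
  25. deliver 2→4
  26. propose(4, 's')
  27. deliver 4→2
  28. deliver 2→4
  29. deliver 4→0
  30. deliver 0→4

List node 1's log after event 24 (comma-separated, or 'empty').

1. timeout(4):  <4:cand b9 ->
2. deliver 4→1:  <1:foll b9 ->
3. deliver 1→4:  nop
4. deliver 4→0:  <0:foll b9 ->
5. deliver 0→4:  <4:lead b9 ->
6. deliver 4→2:  <2:foll b9 ->
7. deliver 2→4:  nop
8. propose(4,'y'):  nop
9. deliver 4→0:  <0:foll b9 y>
10. deliver 0→4:  nop
11. deliver 3→0:  nop
12. deliver 2→0:  nop
13. deliver 3→0:  nop
14. deliver 1→0:  nop
15. deliver 3→0:  nop
16. deliver 2→3:  nop
17. propose(0,'y'):  nop
18. deliver 0→4:  nop
19. deliver 4→0:  nop
20. deliver 0→1:  nop
21. deliver 1→0:  nop
22. deliver 0→2:  nop
23. deliver 2→0:  nop
24. deliver 1→4:  nop

empty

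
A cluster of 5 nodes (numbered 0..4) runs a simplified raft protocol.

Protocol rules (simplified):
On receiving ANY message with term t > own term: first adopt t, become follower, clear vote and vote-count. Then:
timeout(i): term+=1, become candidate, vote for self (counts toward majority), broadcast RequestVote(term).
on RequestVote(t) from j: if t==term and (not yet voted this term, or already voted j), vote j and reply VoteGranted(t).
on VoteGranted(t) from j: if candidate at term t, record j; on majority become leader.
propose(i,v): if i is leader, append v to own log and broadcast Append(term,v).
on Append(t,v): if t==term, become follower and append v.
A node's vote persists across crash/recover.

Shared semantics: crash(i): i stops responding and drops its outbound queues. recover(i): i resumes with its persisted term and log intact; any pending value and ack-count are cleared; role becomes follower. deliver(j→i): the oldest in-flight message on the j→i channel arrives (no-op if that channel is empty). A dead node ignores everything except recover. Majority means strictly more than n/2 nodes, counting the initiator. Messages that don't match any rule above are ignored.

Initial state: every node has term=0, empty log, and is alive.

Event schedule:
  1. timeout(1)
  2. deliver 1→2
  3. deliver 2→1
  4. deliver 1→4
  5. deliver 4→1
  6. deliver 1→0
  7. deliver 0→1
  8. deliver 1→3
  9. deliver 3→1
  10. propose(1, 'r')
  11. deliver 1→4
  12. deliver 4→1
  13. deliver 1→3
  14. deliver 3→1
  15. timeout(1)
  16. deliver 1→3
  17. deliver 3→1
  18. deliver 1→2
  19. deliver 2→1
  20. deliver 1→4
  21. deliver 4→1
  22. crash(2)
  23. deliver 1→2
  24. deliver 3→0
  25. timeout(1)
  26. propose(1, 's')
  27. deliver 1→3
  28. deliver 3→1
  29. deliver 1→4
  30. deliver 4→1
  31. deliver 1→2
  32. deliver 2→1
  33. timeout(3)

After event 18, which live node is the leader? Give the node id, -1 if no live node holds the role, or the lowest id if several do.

-1

[1] timeout(1) → N1(cand t1 [-])
[2] deliver 1→2 → N2(foll t1 [-])
[3] deliver 2→1 → ∅
[4] deliver 1→4 → N4(foll t1 [-])
[5] deliver 4→1 → N1(lead t1 [-])
[6] deliver 1→0 → N0(foll t1 [-])
[7] deliver 0→1 → ∅
[8] deliver 1→3 → N3(foll t1 [-])
[9] deliver 3→1 → ∅
[10] propose(1,'r') → N1(lead t1 [r])
[11] deliver 1→4 → N4(foll t1 [r])
[12] deliver 4→1 → ∅
[13] deliver 1→3 → N3(foll t1 [r])
[14] deliver 3→1 → ∅
[15] timeout(1) → N1(cand t2 [r])
[16] deliver 1→3 → N3(foll t2 [r])
[17] deliver 3→1 → ∅
[18] deliver 1→2 → N2(foll t1 [r])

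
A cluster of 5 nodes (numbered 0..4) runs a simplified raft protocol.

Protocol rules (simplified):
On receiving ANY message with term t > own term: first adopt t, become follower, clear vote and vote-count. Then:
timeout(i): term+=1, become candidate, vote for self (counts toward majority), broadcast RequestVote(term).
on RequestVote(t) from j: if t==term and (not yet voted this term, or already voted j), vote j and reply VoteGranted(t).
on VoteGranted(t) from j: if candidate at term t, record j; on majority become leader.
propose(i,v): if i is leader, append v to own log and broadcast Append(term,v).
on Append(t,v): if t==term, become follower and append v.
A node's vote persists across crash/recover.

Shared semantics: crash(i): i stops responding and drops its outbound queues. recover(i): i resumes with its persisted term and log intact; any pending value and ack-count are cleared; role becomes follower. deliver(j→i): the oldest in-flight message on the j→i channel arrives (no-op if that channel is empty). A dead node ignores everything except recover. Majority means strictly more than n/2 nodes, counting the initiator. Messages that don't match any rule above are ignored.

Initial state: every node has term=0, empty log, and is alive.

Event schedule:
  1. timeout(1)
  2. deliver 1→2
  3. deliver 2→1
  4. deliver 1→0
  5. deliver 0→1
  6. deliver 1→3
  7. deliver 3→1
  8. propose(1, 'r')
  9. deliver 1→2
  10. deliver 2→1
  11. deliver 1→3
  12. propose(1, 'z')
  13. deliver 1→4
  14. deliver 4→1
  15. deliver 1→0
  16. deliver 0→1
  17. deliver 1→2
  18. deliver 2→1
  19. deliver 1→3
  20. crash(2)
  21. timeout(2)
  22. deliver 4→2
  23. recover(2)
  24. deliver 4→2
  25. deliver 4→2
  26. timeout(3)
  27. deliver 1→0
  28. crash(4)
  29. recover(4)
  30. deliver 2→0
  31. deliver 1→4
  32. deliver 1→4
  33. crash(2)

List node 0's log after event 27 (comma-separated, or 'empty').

r,z

e1 timeout(1): 1[cand,t=1,-]
e2 deliver 1→2: 2[foll,t=1,-]
e3 deliver 2→1: ·
e4 deliver 1→0: 0[foll,t=1,-]
e5 deliver 0→1: 1[lead,t=1,-]
e6 deliver 1→3: 3[foll,t=1,-]
e7 deliver 3→1: ·
e8 propose(1,'r'): 1[lead,t=1,r]
e9 deliver 1→2: 2[foll,t=1,r]
e10 deliver 2→1: ·
e11 deliver 1→3: 3[foll,t=1,r]
e12 propose(1,'z'): 1[lead,t=1,r,z]
e13 deliver 1→4: 4[foll,t=1,-]
e14 deliver 4→1: ·
e15 deliver 1→0: 0[foll,t=1,r]
e16 deliver 0→1: ·
e17 deliver 1→2: 2[foll,t=1,r,z]
e18 deliver 2→1: ·
e19 deliver 1→3: 3[foll,t=1,r,z]
e20 crash(2): 2[✗foll,t=1,r,z]
e21 timeout(2): ·
e22 deliver 4→2: ·
e23 recover(2): 2[foll,t=1,r,z]
e24 deliver 4→2: ·
e25 deliver 4→2: ·
e26 timeout(3): 3[cand,t=2,r,z]
e27 deliver 1→0: 0[foll,t=1,r,z]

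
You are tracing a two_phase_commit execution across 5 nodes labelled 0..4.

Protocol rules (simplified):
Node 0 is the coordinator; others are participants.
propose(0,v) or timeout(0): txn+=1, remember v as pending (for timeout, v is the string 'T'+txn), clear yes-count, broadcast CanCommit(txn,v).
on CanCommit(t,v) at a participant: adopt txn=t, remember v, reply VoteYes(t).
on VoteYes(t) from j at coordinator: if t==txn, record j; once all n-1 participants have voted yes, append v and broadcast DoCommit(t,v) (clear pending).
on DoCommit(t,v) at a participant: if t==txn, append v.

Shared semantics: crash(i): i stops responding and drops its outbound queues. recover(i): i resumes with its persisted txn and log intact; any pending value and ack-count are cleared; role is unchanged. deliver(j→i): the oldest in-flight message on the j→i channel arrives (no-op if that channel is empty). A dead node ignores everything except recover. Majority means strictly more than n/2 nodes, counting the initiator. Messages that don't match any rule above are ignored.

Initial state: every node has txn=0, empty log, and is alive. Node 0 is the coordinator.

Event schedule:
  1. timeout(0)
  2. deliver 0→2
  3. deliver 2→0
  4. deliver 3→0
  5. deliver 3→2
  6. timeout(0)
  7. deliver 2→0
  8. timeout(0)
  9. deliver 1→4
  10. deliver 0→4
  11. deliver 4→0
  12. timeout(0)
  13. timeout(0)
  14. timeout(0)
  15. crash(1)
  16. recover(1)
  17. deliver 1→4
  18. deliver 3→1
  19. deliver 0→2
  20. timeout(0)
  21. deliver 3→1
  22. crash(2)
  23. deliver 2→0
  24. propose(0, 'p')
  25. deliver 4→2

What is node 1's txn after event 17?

1. timeout(0):  <0:coor t1 ->
2. deliver 0→2:  <2:part t1 ->
3. deliver 2→0:  nop
4. deliver 3→0:  nop
5. deliver 3→2:  nop
6. timeout(0):  <0:coor t2 ->
7. deliver 2→0:  nop
8. timeout(0):  <0:coor t3 ->
9. deliver 1→4:  nop
10. deliver 0→4:  <4:part t1 ->
11. deliver 4→0:  nop
12. timeout(0):  <0:coor t4 ->
13. timeout(0):  <0:coor t5 ->
14. timeout(0):  <0:coor t6 ->
15. crash(1):  <1:✗part t0 ->
16. recover(1):  <1:part t0 ->
17. deliver 1→4:  nop

0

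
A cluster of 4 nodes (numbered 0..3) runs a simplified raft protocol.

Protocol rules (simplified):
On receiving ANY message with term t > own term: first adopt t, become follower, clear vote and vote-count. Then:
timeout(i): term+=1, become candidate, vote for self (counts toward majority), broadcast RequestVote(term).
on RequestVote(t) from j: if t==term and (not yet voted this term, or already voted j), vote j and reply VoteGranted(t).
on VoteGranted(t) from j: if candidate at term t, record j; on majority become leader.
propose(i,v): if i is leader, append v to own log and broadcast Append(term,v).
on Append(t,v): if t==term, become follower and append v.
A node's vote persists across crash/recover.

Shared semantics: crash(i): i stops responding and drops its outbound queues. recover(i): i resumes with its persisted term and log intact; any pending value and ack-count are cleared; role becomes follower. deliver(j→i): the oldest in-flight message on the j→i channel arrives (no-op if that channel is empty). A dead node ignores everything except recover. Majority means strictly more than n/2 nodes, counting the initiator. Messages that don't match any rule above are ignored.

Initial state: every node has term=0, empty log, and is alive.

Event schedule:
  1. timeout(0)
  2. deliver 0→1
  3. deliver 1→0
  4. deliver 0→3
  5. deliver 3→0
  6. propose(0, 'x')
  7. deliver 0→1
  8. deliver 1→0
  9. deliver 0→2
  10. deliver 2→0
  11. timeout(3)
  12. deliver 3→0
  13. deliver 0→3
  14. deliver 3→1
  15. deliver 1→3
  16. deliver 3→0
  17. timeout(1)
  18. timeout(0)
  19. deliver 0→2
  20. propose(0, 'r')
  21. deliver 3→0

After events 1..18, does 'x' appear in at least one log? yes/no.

after 1 — timeout(0): n0:cand/t1/[-]
after 2 — deliver 0→1: n1:foll/t1/[-]
after 3 — deliver 1→0: ·
after 4 — deliver 0→3: n3:foll/t1/[-]
after 5 — deliver 3→0: n0:lead/t1/[-]
after 6 — propose(0,'x'): n0:lead/t1/[x]
after 7 — deliver 0→1: n1:foll/t1/[x]
after 8 — deliver 1→0: ·
after 9 — deliver 0→2: n2:foll/t1/[-]
after 10 — deliver 2→0: ·
after 11 — timeout(3): n3:cand/t2/[-]
after 12 — deliver 3→0: n0:foll/t2/[x]
after 13 — deliver 0→3: ·
after 14 — deliver 3→1: n1:foll/t2/[x]
after 15 — deliver 1→3: ·
after 16 — deliver 3→0: ·
after 17 — timeout(1): n1:cand/t3/[x]
after 18 — timeout(0): n0:cand/t3/[x]

yes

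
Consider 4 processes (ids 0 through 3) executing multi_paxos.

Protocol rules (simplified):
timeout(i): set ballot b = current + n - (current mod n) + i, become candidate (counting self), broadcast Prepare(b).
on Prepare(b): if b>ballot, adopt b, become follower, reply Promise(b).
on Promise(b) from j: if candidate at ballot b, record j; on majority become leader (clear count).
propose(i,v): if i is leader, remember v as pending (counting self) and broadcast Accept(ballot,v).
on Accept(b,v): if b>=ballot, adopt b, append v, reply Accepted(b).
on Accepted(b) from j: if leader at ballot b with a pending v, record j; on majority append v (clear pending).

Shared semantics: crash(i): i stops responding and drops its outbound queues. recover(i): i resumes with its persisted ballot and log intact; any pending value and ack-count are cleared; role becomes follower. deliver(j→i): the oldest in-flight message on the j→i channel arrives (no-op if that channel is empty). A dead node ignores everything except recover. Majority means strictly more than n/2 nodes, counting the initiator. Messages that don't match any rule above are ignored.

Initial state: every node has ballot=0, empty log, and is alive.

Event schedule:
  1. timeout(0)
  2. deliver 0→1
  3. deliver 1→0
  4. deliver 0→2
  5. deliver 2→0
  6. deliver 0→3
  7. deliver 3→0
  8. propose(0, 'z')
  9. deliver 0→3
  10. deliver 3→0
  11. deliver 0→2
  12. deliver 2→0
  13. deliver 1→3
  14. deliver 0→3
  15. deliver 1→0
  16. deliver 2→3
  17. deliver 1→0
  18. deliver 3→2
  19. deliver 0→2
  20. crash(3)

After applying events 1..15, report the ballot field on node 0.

1. timeout(0):  <0:cand b4 ->
2. deliver 0→1:  <1:foll b4 ->
3. deliver 1→0:  nop
4. deliver 0→2:  <2:foll b4 ->
5. deliver 2→0:  <0:lead b4 ->
6. deliver 0→3:  <3:foll b4 ->
7. deliver 3→0:  nop
8. propose(0,'z'):  nop
9. deliver 0→3:  <3:foll b4 z>
10. deliver 3→0:  nop
11. deliver 0→2:  <2:foll b4 z>
12. deliver 2→0:  <0:lead b4 z>
13. deliver 1→3:  nop
14. deliver 0→3:  nop
15. deliver 1→0:  nop

4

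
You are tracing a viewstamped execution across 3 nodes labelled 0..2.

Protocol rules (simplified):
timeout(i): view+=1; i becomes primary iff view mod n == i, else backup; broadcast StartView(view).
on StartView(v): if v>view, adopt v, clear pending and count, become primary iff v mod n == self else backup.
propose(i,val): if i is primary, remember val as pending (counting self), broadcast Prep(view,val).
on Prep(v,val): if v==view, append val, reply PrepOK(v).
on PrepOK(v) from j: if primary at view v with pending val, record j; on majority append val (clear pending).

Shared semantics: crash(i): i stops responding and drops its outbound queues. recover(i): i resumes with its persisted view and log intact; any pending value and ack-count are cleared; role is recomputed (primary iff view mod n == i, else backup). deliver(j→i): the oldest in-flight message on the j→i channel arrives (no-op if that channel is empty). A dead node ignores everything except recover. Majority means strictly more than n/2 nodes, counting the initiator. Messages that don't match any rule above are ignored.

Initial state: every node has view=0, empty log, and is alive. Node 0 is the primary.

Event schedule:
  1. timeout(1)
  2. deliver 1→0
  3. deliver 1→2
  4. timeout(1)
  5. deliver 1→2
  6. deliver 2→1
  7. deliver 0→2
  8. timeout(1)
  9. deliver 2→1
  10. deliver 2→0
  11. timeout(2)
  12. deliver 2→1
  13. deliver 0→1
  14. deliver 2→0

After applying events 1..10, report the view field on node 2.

2

1. timeout(1):  <1:prim v1 ->
2. deliver 1→0:  <0:back v1 ->
3. deliver 1→2:  <2:back v1 ->
4. timeout(1):  <1:back v2 ->
5. deliver 1→2:  <2:prim v2 ->
6. deliver 2→1:  nop
7. deliver 0→2:  nop
8. timeout(1):  <1:back v3 ->
9. deliver 2→1:  nop
10. deliver 2→0:  nop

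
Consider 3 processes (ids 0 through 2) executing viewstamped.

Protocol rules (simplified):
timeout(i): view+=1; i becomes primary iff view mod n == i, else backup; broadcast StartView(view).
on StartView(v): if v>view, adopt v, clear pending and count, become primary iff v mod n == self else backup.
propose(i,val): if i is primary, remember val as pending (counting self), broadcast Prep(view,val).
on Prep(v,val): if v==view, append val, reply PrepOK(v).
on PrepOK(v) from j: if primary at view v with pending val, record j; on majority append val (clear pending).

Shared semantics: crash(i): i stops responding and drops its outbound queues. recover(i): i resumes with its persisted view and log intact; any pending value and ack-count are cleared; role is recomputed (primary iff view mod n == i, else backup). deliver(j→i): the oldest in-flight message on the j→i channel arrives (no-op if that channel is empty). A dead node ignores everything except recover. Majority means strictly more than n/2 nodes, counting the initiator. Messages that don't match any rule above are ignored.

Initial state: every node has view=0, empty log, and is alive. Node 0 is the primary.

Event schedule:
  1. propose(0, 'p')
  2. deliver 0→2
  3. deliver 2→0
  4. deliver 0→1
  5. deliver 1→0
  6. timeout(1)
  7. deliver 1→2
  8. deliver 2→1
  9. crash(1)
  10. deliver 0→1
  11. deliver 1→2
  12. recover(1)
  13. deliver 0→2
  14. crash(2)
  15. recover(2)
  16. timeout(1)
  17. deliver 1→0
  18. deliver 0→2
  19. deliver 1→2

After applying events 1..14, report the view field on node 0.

0

1. propose(0,'p'):  nop
2. deliver 0→2:  <2:back v0 p>
3. deliver 2→0:  <0:prim v0 p>
4. deliver 0→1:  <1:back v0 p>
5. deliver 1→0:  nop
6. timeout(1):  <1:prim v1 p>
7. deliver 1→2:  <2:back v1 p>
8. deliver 2→1:  nop
9. crash(1):  <1:✗prim v1 p>
10. deliver 0→1:  nop
11. deliver 1→2:  nop
12. recover(1):  <1:prim v1 p>
13. deliver 0→2:  nop
14. crash(2):  <2:✗back v1 p>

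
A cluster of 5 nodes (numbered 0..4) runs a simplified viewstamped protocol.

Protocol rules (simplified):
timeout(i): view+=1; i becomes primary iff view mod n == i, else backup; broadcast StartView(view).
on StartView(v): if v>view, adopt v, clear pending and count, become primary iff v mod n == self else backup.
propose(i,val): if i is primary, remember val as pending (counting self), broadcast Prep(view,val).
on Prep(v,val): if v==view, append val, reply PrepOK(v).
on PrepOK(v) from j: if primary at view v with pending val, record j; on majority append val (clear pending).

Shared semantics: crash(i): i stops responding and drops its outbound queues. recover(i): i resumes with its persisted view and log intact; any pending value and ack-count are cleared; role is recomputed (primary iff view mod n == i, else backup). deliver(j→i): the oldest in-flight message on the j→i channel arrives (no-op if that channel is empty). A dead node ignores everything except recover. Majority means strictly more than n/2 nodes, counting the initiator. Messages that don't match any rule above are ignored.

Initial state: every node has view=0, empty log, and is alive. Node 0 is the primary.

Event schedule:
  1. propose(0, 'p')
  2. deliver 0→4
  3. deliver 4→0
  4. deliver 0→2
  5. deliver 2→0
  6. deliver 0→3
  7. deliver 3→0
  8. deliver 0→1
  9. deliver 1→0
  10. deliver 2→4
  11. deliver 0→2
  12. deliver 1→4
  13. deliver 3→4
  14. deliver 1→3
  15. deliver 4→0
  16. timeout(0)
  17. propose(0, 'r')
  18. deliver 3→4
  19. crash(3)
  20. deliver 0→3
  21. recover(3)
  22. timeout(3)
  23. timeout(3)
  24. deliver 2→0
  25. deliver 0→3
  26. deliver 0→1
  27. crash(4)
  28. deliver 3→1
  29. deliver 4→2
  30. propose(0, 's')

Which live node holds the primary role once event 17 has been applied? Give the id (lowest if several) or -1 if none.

1. propose(0,'p'):  nop
2. deliver 0→4:  <4:back v0 p>
3. deliver 4→0:  nop
4. deliver 0→2:  <2:back v0 p>
5. deliver 2→0:  <0:prim v0 p>
6. deliver 0→3:  <3:back v0 p>
7. deliver 3→0:  nop
8. deliver 0→1:  <1:back v0 p>
9. deliver 1→0:  nop
10. deliver 2→4:  nop
11. deliver 0→2:  nop
12. deliver 1→4:  nop
13. deliver 3→4:  nop
14. deliver 1→3:  nop
15. deliver 4→0:  nop
16. timeout(0):  <0:back v1 p>
17. propose(0,'r'):  nop

-1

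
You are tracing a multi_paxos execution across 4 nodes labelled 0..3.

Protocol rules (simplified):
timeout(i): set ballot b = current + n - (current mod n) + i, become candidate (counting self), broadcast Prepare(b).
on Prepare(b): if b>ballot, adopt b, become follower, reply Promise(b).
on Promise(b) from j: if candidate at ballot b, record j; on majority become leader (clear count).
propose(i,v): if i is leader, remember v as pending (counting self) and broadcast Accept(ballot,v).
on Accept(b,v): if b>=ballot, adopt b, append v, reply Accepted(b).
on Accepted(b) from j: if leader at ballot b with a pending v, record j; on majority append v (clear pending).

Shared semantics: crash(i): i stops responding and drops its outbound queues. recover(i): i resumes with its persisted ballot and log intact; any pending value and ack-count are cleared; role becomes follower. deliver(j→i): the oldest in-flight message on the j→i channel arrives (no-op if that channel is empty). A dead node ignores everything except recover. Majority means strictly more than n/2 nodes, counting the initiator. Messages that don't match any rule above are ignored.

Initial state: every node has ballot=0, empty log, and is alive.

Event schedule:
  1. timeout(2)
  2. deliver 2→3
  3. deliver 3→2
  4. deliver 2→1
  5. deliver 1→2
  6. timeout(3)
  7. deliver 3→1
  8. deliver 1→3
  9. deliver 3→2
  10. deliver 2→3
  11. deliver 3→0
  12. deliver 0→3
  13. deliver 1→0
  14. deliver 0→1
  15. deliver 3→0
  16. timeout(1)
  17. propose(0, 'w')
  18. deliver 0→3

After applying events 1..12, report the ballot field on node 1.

11

[1] timeout(2) → N2(cand b6 [-])
[2] deliver 2→3 → N3(foll b6 [-])
[3] deliver 3→2 → ∅
[4] deliver 2→1 → N1(foll b6 [-])
[5] deliver 1→2 → N2(lead b6 [-])
[6] timeout(3) → N3(cand b11 [-])
[7] deliver 3→1 → N1(foll b11 [-])
[8] deliver 1→3 → ∅
[9] deliver 3→2 → N2(foll b11 [-])
[10] deliver 2→3 → N3(lead b11 [-])
[11] deliver 3→0 → N0(foll b11 [-])
[12] deliver 0→3 → ∅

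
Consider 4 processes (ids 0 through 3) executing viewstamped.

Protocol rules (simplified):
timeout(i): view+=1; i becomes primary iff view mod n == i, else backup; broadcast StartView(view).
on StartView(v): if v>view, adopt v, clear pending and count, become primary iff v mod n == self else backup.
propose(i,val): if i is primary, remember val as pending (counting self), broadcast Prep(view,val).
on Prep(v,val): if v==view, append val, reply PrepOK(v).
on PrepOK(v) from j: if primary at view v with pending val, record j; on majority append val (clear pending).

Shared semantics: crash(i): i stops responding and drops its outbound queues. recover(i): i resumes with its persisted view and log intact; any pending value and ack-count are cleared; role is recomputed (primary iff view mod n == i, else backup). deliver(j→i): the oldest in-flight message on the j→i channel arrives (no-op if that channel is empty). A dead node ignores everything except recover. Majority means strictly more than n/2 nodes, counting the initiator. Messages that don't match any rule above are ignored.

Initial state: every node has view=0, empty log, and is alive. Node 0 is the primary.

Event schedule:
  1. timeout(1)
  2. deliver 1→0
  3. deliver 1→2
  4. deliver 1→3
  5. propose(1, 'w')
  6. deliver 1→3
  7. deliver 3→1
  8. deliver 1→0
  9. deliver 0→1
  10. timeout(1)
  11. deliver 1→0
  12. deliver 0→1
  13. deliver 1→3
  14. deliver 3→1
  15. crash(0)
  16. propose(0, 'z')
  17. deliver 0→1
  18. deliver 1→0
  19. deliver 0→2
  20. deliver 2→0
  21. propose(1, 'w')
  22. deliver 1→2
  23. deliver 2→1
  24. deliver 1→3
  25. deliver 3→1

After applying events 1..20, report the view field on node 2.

1. timeout(1):  <1:prim v1 ->
2. deliver 1→0:  <0:back v1 ->
3. deliver 1→2:  <2:back v1 ->
4. deliver 1→3:  <3:back v1 ->
5. propose(1,'w'):  nop
6. deliver 1→3:  <3:back v1 w>
7. deliver 3→1:  nop
8. deliver 1→0:  <0:back v1 w>
9. deliver 0→1:  <1:prim v1 w>
10. timeout(1):  <1:back v2 w>
11. deliver 1→0:  <0:back v2 w>
12. deliver 0→1:  nop
13. deliver 1→3:  <3:back v2 w>
14. deliver 3→1:  nop
15. crash(0):  <0:✗back v2 w>
16. propose(0,'z'):  nop
17. deliver 0→1:  nop
18. deliver 1→0:  nop
19. deliver 0→2:  nop
20. deliver 2→0:  nop

1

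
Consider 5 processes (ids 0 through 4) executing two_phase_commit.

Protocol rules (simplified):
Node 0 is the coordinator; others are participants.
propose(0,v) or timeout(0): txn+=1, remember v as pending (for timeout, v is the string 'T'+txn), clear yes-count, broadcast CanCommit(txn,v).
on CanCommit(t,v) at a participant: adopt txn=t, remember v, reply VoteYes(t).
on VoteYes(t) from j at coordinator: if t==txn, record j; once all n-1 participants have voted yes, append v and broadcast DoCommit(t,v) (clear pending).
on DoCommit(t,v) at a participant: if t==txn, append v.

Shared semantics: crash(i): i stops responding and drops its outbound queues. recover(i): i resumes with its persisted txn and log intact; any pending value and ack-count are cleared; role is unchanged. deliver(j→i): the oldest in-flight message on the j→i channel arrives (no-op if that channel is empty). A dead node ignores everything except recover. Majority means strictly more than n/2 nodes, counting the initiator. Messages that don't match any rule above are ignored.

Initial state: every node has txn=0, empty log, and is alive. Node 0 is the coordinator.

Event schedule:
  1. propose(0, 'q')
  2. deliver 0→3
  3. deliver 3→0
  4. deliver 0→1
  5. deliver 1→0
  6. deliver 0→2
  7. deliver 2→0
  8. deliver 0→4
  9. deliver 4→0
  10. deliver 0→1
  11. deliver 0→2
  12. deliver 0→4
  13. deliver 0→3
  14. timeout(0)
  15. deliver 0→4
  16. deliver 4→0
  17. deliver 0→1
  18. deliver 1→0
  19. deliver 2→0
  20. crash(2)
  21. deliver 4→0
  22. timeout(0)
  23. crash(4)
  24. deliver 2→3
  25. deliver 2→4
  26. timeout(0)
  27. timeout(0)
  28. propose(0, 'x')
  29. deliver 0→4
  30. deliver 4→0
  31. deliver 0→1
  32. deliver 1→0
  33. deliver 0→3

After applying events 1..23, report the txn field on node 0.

3

[1] propose(0,'q') → N0(coor t1 [-])
[2] deliver 0→3 → N3(part t1 [-])
[3] deliver 3→0 → ∅
[4] deliver 0→1 → N1(part t1 [-])
[5] deliver 1→0 → ∅
[6] deliver 0→2 → N2(part t1 [-])
[7] deliver 2→0 → ∅
[8] deliver 0→4 → N4(part t1 [-])
[9] deliver 4→0 → N0(coor t1 [q])
[10] deliver 0→1 → N1(part t1 [q])
[11] deliver 0→2 → N2(part t1 [q])
[12] deliver 0→4 → N4(part t1 [q])
[13] deliver 0→3 → N3(part t1 [q])
[14] timeout(0) → N0(coor t2 [q])
[15] deliver 0→4 → N4(part t2 [q])
[16] deliver 4→0 → ∅
[17] deliver 0→1 → N1(part t2 [q])
[18] deliver 1→0 → ∅
[19] deliver 2→0 → ∅
[20] crash(2) → N2(✗part t1 [q])
[21] deliver 4→0 → ∅
[22] timeout(0) → N0(coor t3 [q])
[23] crash(4) → N4(✗part t2 [q])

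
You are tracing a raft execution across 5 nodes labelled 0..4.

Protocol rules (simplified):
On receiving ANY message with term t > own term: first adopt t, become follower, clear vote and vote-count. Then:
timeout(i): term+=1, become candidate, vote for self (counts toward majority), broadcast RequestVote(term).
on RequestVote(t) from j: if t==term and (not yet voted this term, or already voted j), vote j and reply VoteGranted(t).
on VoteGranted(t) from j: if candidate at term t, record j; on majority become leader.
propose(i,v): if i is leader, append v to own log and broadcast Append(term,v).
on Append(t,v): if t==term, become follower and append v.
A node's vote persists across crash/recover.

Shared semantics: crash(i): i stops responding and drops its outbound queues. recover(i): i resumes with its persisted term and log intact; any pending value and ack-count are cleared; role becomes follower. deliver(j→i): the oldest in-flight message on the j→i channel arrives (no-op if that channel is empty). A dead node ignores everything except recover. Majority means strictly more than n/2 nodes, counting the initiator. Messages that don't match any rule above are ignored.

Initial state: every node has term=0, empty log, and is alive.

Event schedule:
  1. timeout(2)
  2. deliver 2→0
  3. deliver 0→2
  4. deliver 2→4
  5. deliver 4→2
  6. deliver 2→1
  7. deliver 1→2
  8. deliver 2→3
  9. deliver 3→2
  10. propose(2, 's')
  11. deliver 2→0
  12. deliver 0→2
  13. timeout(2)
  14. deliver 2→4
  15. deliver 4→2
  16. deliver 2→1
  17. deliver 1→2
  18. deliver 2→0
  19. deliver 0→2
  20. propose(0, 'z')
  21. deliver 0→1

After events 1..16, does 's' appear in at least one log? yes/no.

after 1 — timeout(2): n2:cand/t1/[-]
after 2 — deliver 2→0: n0:foll/t1/[-]
after 3 — deliver 0→2: ·
after 4 — deliver 2→4: n4:foll/t1/[-]
after 5 — deliver 4→2: n2:lead/t1/[-]
after 6 — deliver 2→1: n1:foll/t1/[-]
after 7 — deliver 1→2: ·
after 8 — deliver 2→3: n3:foll/t1/[-]
after 9 — deliver 3→2: ·
after 10 — propose(2,'s'): n2:lead/t1/[s]
after 11 — deliver 2→0: n0:foll/t1/[s]
after 12 — deliver 0→2: ·
after 13 — timeout(2): n2:cand/t2/[s]
after 14 — deliver 2→4: n4:foll/t1/[s]
after 15 — deliver 4→2: ·
after 16 — deliver 2→1: n1:foll/t1/[s]

yes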